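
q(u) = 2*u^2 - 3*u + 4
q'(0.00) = -3.00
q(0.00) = 4.00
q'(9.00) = 33.00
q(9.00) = 139.00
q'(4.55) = 15.20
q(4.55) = 31.76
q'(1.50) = 3.00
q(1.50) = 4.00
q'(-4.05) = -19.20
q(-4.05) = 48.96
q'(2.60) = 7.40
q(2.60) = 9.72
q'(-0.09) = -3.36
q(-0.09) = 4.29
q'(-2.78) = -14.12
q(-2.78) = 27.80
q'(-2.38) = -12.52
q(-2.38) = 22.47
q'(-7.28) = -32.12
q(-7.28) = 131.84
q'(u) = 4*u - 3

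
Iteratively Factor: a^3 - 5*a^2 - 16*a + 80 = (a - 5)*(a^2 - 16) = (a - 5)*(a - 4)*(a + 4)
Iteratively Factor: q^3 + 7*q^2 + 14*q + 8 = (q + 4)*(q^2 + 3*q + 2) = (q + 1)*(q + 4)*(q + 2)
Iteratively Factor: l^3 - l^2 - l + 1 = (l - 1)*(l^2 - 1) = (l - 1)*(l + 1)*(l - 1)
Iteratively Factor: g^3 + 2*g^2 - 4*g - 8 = (g + 2)*(g^2 - 4) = (g - 2)*(g + 2)*(g + 2)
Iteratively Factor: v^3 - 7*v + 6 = (v + 3)*(v^2 - 3*v + 2) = (v - 1)*(v + 3)*(v - 2)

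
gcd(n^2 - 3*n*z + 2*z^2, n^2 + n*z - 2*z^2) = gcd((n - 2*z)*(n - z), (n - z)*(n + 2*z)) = -n + z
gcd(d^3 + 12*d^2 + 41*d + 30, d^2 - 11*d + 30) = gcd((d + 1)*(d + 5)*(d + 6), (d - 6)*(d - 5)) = 1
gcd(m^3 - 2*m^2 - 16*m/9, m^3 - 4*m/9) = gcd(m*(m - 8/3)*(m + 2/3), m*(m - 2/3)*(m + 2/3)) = m^2 + 2*m/3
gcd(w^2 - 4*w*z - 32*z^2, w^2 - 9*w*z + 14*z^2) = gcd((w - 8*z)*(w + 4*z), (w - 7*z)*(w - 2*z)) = 1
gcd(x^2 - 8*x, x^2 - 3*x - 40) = x - 8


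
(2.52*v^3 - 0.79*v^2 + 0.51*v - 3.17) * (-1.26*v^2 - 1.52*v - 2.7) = -3.1752*v^5 - 2.835*v^4 - 6.2458*v^3 + 5.352*v^2 + 3.4414*v + 8.559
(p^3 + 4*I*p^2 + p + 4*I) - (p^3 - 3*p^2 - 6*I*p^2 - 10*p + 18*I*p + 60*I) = 3*p^2 + 10*I*p^2 + 11*p - 18*I*p - 56*I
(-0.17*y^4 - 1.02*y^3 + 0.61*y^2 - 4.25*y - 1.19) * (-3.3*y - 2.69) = 0.561*y^5 + 3.8233*y^4 + 0.7308*y^3 + 12.3841*y^2 + 15.3595*y + 3.2011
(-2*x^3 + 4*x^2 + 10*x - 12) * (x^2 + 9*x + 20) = -2*x^5 - 14*x^4 + 6*x^3 + 158*x^2 + 92*x - 240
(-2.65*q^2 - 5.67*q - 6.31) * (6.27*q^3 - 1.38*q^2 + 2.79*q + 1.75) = -16.6155*q^5 - 31.8939*q^4 - 39.1326*q^3 - 11.749*q^2 - 27.5274*q - 11.0425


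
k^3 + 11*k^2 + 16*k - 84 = (k - 2)*(k + 6)*(k + 7)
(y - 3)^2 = y^2 - 6*y + 9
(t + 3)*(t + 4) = t^2 + 7*t + 12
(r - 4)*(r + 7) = r^2 + 3*r - 28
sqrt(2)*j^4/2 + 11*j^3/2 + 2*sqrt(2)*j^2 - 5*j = j*(j - sqrt(2)/2)*(j + 5*sqrt(2))*(sqrt(2)*j/2 + 1)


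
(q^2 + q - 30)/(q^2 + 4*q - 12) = (q - 5)/(q - 2)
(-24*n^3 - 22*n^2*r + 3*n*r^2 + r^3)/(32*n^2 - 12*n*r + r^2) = (6*n^2 + 7*n*r + r^2)/(-8*n + r)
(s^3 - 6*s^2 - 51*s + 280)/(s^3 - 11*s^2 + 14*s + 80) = (s + 7)/(s + 2)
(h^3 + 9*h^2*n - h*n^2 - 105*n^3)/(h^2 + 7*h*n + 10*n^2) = (h^2 + 4*h*n - 21*n^2)/(h + 2*n)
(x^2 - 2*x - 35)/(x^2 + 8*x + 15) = (x - 7)/(x + 3)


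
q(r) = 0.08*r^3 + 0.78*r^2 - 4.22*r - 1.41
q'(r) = 0.24*r^2 + 1.56*r - 4.22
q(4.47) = 2.46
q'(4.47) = 7.55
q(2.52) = -5.81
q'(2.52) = 1.24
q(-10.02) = 38.71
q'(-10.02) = 4.24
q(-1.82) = 8.37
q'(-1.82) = -6.26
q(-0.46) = 0.69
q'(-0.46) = -4.89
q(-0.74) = 2.11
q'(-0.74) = -5.24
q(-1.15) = 4.35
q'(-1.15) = -5.70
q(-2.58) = 13.30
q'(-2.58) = -6.65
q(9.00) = 82.11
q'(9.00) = 29.26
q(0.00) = -1.41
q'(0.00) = -4.22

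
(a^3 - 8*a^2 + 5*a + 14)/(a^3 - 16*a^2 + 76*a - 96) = (a^2 - 6*a - 7)/(a^2 - 14*a + 48)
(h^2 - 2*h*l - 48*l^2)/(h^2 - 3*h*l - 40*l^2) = (h + 6*l)/(h + 5*l)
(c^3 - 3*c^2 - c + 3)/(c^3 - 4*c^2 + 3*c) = (c + 1)/c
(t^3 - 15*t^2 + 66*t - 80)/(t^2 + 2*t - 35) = (t^2 - 10*t + 16)/(t + 7)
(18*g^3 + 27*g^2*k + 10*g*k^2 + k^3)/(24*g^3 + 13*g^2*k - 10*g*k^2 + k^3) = (18*g^2 + 9*g*k + k^2)/(24*g^2 - 11*g*k + k^2)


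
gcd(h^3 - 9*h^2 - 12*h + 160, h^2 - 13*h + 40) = h^2 - 13*h + 40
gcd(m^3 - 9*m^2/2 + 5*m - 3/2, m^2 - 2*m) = 1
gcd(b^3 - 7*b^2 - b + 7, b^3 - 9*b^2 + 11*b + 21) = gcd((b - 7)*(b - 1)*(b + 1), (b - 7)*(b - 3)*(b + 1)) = b^2 - 6*b - 7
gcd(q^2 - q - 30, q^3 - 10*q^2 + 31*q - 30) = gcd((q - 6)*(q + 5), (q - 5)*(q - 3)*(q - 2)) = 1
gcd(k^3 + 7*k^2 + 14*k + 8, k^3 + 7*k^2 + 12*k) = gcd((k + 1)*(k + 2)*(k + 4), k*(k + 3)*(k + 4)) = k + 4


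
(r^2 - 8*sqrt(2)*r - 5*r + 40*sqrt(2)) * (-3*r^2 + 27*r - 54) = -3*r^4 + 24*sqrt(2)*r^3 + 42*r^3 - 336*sqrt(2)*r^2 - 189*r^2 + 270*r + 1512*sqrt(2)*r - 2160*sqrt(2)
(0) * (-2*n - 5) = 0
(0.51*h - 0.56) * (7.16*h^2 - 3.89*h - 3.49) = 3.6516*h^3 - 5.9935*h^2 + 0.3985*h + 1.9544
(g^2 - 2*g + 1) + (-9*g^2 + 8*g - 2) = -8*g^2 + 6*g - 1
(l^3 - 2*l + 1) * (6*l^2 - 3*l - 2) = 6*l^5 - 3*l^4 - 14*l^3 + 12*l^2 + l - 2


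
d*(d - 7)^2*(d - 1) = d^4 - 15*d^3 + 63*d^2 - 49*d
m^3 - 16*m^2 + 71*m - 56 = (m - 8)*(m - 7)*(m - 1)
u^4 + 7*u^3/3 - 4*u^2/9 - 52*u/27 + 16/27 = (u - 2/3)*(u - 1/3)*(u + 4/3)*(u + 2)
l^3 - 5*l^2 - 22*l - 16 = (l - 8)*(l + 1)*(l + 2)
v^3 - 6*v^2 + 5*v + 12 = (v - 4)*(v - 3)*(v + 1)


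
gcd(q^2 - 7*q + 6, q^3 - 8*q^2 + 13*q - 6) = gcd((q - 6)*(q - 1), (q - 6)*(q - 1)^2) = q^2 - 7*q + 6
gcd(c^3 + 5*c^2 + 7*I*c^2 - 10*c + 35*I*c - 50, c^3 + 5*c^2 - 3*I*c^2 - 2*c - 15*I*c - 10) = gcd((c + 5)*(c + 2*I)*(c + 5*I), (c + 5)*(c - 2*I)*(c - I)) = c + 5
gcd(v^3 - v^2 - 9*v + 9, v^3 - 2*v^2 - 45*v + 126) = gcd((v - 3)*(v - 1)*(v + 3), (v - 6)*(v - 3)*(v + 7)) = v - 3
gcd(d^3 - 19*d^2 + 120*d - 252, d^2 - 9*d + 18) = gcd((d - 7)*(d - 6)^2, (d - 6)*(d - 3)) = d - 6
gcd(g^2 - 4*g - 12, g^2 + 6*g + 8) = g + 2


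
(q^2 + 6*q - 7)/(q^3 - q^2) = (q + 7)/q^2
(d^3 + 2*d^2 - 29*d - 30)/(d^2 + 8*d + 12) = (d^2 - 4*d - 5)/(d + 2)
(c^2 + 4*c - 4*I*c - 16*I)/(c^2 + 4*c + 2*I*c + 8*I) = (c - 4*I)/(c + 2*I)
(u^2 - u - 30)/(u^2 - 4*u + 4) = (u^2 - u - 30)/(u^2 - 4*u + 4)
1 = 1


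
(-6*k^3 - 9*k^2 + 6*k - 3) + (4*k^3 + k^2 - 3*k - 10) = -2*k^3 - 8*k^2 + 3*k - 13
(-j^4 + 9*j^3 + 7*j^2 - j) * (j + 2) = -j^5 + 7*j^4 + 25*j^3 + 13*j^2 - 2*j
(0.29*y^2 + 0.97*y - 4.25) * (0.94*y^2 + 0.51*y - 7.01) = 0.2726*y^4 + 1.0597*y^3 - 5.5332*y^2 - 8.9672*y + 29.7925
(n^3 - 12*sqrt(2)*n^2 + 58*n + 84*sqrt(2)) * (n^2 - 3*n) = n^5 - 12*sqrt(2)*n^4 - 3*n^4 + 36*sqrt(2)*n^3 + 58*n^3 - 174*n^2 + 84*sqrt(2)*n^2 - 252*sqrt(2)*n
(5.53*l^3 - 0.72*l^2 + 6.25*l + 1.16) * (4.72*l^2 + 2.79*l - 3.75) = 26.1016*l^5 + 12.0303*l^4 + 6.7537*l^3 + 25.6127*l^2 - 20.2011*l - 4.35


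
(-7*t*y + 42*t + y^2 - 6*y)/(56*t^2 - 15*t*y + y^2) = (y - 6)/(-8*t + y)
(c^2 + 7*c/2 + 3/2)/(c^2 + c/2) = (c + 3)/c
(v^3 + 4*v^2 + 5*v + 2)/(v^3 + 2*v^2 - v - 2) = (v + 1)/(v - 1)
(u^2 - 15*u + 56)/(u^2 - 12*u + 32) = (u - 7)/(u - 4)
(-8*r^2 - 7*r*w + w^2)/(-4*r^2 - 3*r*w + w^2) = (8*r - w)/(4*r - w)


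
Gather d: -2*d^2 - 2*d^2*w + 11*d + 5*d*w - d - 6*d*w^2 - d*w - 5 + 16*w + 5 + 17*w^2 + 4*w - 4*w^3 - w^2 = d^2*(-2*w - 2) + d*(-6*w^2 + 4*w + 10) - 4*w^3 + 16*w^2 + 20*w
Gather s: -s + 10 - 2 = 8 - s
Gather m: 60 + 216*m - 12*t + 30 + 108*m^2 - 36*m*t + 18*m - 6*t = 108*m^2 + m*(234 - 36*t) - 18*t + 90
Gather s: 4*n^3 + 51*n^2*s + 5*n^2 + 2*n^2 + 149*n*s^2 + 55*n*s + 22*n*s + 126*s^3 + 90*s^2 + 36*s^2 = 4*n^3 + 7*n^2 + 126*s^3 + s^2*(149*n + 126) + s*(51*n^2 + 77*n)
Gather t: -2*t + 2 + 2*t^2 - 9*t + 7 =2*t^2 - 11*t + 9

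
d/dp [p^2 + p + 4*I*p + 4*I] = 2*p + 1 + 4*I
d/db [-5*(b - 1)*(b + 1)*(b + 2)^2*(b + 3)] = -25*b^4 - 140*b^3 - 225*b^2 - 50*b + 80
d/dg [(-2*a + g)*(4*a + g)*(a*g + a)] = a*(-8*a^2 + 4*a*g + 2*a + 3*g^2 + 2*g)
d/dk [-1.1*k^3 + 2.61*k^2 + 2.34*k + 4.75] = -3.3*k^2 + 5.22*k + 2.34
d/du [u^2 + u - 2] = 2*u + 1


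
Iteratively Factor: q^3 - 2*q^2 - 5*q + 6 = (q - 1)*(q^2 - q - 6) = (q - 1)*(q + 2)*(q - 3)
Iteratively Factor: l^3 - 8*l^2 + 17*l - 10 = (l - 2)*(l^2 - 6*l + 5) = (l - 2)*(l - 1)*(l - 5)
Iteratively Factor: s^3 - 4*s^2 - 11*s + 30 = (s - 5)*(s^2 + s - 6) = (s - 5)*(s + 3)*(s - 2)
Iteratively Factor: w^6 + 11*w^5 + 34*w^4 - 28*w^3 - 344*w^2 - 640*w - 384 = (w + 2)*(w^5 + 9*w^4 + 16*w^3 - 60*w^2 - 224*w - 192) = (w + 2)^2*(w^4 + 7*w^3 + 2*w^2 - 64*w - 96) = (w + 2)^2*(w + 4)*(w^3 + 3*w^2 - 10*w - 24) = (w - 3)*(w + 2)^2*(w + 4)*(w^2 + 6*w + 8) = (w - 3)*(w + 2)^3*(w + 4)*(w + 4)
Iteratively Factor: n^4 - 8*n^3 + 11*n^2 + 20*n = (n - 5)*(n^3 - 3*n^2 - 4*n) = (n - 5)*(n - 4)*(n^2 + n) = n*(n - 5)*(n - 4)*(n + 1)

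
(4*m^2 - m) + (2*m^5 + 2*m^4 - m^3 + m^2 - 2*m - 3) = 2*m^5 + 2*m^4 - m^3 + 5*m^2 - 3*m - 3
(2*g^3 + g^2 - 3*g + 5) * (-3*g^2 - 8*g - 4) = -6*g^5 - 19*g^4 - 7*g^3 + 5*g^2 - 28*g - 20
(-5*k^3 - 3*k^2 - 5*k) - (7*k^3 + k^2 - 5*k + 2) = -12*k^3 - 4*k^2 - 2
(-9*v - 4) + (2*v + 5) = 1 - 7*v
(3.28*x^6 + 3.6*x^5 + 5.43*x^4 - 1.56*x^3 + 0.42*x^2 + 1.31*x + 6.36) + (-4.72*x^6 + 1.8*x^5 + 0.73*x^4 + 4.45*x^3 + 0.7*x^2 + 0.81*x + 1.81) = -1.44*x^6 + 5.4*x^5 + 6.16*x^4 + 2.89*x^3 + 1.12*x^2 + 2.12*x + 8.17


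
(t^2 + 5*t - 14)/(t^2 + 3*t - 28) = (t - 2)/(t - 4)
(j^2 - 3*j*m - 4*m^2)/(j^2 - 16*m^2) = (j + m)/(j + 4*m)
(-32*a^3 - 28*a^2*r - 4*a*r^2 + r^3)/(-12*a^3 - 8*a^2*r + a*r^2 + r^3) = (-8*a + r)/(-3*a + r)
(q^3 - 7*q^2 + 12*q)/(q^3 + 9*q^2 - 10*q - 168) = q*(q - 3)/(q^2 + 13*q + 42)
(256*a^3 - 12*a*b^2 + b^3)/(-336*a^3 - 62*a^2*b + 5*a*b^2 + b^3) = (-32*a^2 - 4*a*b + b^2)/(42*a^2 + 13*a*b + b^2)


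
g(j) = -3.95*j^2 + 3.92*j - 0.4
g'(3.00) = -19.78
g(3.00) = -24.19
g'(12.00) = -90.88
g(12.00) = -522.16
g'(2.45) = -15.44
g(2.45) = -14.51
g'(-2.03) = 19.96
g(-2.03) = -24.64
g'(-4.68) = 40.89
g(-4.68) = -105.26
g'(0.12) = 2.97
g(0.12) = 0.01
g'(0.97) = -3.74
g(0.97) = -0.31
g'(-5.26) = 45.47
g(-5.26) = -130.31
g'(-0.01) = 4.00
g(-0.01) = -0.44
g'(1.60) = -8.72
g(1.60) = -4.24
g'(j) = 3.92 - 7.9*j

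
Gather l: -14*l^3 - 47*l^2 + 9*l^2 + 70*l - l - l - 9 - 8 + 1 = -14*l^3 - 38*l^2 + 68*l - 16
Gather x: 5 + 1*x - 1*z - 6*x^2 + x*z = -6*x^2 + x*(z + 1) - z + 5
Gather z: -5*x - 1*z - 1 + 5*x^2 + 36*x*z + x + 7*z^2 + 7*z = 5*x^2 - 4*x + 7*z^2 + z*(36*x + 6) - 1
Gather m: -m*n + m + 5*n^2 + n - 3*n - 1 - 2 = m*(1 - n) + 5*n^2 - 2*n - 3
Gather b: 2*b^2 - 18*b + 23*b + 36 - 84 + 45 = 2*b^2 + 5*b - 3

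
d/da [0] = 0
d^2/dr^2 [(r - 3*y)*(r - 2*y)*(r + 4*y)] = 6*r - 2*y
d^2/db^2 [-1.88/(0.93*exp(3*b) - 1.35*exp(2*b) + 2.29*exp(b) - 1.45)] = (-1.88*(2.79*exp(2*b) - 2.7*exp(b) + 2.29)*(5.58*exp(2*b) - 5.4*exp(b) + 4.58)*exp(b) + (15.7356*exp(2*b) - 10.152*exp(b) + 4.3052)*(0.93*exp(3*b) - 1.35*exp(2*b) + 2.29*exp(b) - 1.45))*exp(b)/(0.93*exp(3*b) - 1.35*exp(2*b) + 2.29*exp(b) - 1.45)^3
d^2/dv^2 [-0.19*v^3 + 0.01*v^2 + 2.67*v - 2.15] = 0.02 - 1.14*v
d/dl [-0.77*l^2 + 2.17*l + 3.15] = 2.17 - 1.54*l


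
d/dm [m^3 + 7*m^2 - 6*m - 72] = 3*m^2 + 14*m - 6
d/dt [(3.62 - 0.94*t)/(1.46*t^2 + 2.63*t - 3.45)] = (1.3724*t^2 - 10.5704*t - 6.2776)/(2.1316*t^4 + 7.6796*t^3 - 3.1571*t^2 - 18.147*t + 11.9025)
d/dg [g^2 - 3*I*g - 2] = 2*g - 3*I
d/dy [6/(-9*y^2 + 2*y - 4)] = 12*(9*y - 1)/(9*y^2 - 2*y + 4)^2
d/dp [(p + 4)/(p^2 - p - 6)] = (p^2 - p - (p + 4)*(2*p - 1) - 6)/(-p^2 + p + 6)^2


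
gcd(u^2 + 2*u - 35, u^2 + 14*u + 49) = u + 7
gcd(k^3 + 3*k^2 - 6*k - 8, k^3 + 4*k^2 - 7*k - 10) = k^2 - k - 2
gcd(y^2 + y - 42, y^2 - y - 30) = y - 6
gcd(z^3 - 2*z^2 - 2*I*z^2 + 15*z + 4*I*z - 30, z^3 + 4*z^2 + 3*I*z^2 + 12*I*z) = z + 3*I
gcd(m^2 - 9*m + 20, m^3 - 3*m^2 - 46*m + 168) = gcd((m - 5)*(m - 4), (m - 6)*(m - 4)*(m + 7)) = m - 4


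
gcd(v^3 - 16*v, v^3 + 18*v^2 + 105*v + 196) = v + 4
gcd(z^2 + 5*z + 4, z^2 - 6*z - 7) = z + 1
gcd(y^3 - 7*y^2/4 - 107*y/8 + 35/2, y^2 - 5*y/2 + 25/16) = y - 5/4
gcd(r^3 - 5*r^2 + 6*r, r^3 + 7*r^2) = r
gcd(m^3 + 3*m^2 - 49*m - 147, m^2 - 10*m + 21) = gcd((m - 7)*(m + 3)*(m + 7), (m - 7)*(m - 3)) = m - 7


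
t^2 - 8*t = t*(t - 8)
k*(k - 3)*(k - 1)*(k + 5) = k^4 + k^3 - 17*k^2 + 15*k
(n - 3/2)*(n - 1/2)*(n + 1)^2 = n^4 - 9*n^2/4 - n/2 + 3/4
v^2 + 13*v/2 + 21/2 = (v + 3)*(v + 7/2)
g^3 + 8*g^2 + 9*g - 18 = (g - 1)*(g + 3)*(g + 6)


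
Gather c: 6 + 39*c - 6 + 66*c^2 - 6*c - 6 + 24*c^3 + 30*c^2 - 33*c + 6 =24*c^3 + 96*c^2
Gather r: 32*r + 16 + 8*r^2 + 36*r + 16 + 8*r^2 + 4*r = 16*r^2 + 72*r + 32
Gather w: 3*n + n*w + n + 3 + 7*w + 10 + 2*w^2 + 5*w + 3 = 4*n + 2*w^2 + w*(n + 12) + 16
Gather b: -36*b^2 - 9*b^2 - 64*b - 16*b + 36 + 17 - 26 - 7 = -45*b^2 - 80*b + 20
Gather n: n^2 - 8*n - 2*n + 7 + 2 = n^2 - 10*n + 9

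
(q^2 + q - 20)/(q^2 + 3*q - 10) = (q - 4)/(q - 2)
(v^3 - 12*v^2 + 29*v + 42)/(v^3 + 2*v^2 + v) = (v^2 - 13*v + 42)/(v*(v + 1))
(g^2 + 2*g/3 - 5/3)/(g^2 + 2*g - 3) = (g + 5/3)/(g + 3)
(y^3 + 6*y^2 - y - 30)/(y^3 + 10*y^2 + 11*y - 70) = (y + 3)/(y + 7)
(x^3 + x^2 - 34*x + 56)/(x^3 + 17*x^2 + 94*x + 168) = (x^2 - 6*x + 8)/(x^2 + 10*x + 24)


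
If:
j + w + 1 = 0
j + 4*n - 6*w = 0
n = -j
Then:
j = -2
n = 2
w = 1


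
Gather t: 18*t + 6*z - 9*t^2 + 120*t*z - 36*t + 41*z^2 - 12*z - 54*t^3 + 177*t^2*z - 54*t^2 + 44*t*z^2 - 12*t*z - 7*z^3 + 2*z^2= -54*t^3 + t^2*(177*z - 63) + t*(44*z^2 + 108*z - 18) - 7*z^3 + 43*z^2 - 6*z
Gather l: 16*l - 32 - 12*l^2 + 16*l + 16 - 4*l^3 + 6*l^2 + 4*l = -4*l^3 - 6*l^2 + 36*l - 16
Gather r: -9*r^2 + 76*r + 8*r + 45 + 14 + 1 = -9*r^2 + 84*r + 60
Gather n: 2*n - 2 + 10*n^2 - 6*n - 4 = 10*n^2 - 4*n - 6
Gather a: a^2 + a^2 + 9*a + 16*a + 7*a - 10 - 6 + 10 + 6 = 2*a^2 + 32*a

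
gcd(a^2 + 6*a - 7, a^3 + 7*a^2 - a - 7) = a^2 + 6*a - 7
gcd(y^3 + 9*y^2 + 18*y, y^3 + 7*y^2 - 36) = y^2 + 9*y + 18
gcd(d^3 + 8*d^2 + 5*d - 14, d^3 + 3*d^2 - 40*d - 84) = d^2 + 9*d + 14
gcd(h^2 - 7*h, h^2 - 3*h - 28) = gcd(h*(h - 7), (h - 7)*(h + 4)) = h - 7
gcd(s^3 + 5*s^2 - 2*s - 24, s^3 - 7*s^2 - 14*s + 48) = s^2 + s - 6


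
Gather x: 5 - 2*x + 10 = 15 - 2*x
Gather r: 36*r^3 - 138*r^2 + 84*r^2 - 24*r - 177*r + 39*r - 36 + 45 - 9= 36*r^3 - 54*r^2 - 162*r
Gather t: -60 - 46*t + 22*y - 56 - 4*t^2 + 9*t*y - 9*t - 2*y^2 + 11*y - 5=-4*t^2 + t*(9*y - 55) - 2*y^2 + 33*y - 121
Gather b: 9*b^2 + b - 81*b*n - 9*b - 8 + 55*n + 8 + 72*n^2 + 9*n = 9*b^2 + b*(-81*n - 8) + 72*n^2 + 64*n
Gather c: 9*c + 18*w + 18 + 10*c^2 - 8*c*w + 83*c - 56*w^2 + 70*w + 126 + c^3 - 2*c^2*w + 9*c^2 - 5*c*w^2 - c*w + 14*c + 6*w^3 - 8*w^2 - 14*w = c^3 + c^2*(19 - 2*w) + c*(-5*w^2 - 9*w + 106) + 6*w^3 - 64*w^2 + 74*w + 144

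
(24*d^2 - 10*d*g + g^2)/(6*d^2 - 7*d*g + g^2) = (4*d - g)/(d - g)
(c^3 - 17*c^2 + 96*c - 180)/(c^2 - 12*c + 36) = c - 5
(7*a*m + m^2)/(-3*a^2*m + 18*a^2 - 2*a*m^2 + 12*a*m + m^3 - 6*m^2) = m*(-7*a - m)/(3*a^2*m - 18*a^2 + 2*a*m^2 - 12*a*m - m^3 + 6*m^2)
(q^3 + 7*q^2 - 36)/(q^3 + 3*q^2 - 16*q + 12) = (q + 3)/(q - 1)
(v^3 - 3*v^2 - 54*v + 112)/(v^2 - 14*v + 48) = (v^2 + 5*v - 14)/(v - 6)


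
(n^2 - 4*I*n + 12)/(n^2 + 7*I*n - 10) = (n - 6*I)/(n + 5*I)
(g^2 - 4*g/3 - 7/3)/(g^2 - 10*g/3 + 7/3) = (g + 1)/(g - 1)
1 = 1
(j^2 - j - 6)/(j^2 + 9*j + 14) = (j - 3)/(j + 7)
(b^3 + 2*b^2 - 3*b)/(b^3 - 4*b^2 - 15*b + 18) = b/(b - 6)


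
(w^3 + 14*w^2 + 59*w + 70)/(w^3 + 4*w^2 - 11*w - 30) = (w + 7)/(w - 3)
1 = 1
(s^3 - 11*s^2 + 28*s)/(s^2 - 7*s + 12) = s*(s - 7)/(s - 3)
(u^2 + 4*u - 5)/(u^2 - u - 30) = (u - 1)/(u - 6)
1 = 1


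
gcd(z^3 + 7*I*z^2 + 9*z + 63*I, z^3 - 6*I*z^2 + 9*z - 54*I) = z^2 + 9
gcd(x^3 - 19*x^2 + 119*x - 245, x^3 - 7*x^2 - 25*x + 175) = x^2 - 12*x + 35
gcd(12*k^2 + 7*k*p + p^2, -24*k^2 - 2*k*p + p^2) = 4*k + p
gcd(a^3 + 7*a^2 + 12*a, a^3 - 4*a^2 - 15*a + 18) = a + 3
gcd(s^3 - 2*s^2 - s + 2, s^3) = 1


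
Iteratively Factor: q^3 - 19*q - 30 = (q + 3)*(q^2 - 3*q - 10) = (q - 5)*(q + 3)*(q + 2)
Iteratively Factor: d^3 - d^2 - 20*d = (d - 5)*(d^2 + 4*d) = (d - 5)*(d + 4)*(d)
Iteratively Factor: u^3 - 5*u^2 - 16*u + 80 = (u - 4)*(u^2 - u - 20) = (u - 5)*(u - 4)*(u + 4)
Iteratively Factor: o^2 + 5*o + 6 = (o + 3)*(o + 2)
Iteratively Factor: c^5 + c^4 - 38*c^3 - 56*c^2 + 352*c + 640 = (c + 4)*(c^4 - 3*c^3 - 26*c^2 + 48*c + 160) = (c + 4)^2*(c^3 - 7*c^2 + 2*c + 40) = (c + 2)*(c + 4)^2*(c^2 - 9*c + 20) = (c - 5)*(c + 2)*(c + 4)^2*(c - 4)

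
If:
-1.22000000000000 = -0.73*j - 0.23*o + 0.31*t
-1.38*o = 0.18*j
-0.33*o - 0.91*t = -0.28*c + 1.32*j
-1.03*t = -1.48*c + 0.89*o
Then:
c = -1.30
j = 0.97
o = -0.13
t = -1.75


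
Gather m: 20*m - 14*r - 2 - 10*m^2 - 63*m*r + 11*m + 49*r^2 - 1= -10*m^2 + m*(31 - 63*r) + 49*r^2 - 14*r - 3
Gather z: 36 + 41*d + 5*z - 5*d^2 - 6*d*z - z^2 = -5*d^2 + 41*d - z^2 + z*(5 - 6*d) + 36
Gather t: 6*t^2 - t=6*t^2 - t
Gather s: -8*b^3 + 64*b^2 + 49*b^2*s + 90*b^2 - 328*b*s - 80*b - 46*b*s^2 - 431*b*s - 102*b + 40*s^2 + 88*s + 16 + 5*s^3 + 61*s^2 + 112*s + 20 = -8*b^3 + 154*b^2 - 182*b + 5*s^3 + s^2*(101 - 46*b) + s*(49*b^2 - 759*b + 200) + 36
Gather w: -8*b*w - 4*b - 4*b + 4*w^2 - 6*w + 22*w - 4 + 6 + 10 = -8*b + 4*w^2 + w*(16 - 8*b) + 12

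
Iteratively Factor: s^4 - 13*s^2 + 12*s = (s - 3)*(s^3 + 3*s^2 - 4*s) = (s - 3)*(s + 4)*(s^2 - s) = (s - 3)*(s - 1)*(s + 4)*(s)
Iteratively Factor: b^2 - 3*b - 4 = (b - 4)*(b + 1)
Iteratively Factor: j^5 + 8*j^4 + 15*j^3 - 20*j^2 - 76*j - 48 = (j + 3)*(j^4 + 5*j^3 - 20*j - 16) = (j + 1)*(j + 3)*(j^3 + 4*j^2 - 4*j - 16) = (j + 1)*(j + 3)*(j + 4)*(j^2 - 4) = (j - 2)*(j + 1)*(j + 3)*(j + 4)*(j + 2)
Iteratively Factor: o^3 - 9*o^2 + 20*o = (o - 5)*(o^2 - 4*o) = (o - 5)*(o - 4)*(o)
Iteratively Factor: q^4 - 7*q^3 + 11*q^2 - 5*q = (q - 1)*(q^3 - 6*q^2 + 5*q) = q*(q - 1)*(q^2 - 6*q + 5) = q*(q - 1)^2*(q - 5)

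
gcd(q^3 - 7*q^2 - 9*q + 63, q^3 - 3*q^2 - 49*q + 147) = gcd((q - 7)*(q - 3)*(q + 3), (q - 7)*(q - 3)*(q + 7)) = q^2 - 10*q + 21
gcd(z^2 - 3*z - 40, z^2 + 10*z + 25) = z + 5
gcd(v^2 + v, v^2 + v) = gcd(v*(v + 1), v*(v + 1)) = v^2 + v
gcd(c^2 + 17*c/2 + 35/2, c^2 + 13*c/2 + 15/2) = c + 5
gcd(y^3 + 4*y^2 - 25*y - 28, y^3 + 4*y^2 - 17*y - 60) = y - 4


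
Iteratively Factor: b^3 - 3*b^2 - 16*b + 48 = (b - 3)*(b^2 - 16) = (b - 3)*(b + 4)*(b - 4)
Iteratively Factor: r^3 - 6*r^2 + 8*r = (r - 4)*(r^2 - 2*r) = (r - 4)*(r - 2)*(r)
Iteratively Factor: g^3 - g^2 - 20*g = (g + 4)*(g^2 - 5*g) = g*(g + 4)*(g - 5)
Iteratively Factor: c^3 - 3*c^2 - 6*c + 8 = (c - 4)*(c^2 + c - 2) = (c - 4)*(c + 2)*(c - 1)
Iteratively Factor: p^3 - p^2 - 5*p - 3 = (p + 1)*(p^2 - 2*p - 3) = (p + 1)^2*(p - 3)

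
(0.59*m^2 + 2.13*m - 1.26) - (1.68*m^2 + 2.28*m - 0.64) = -1.09*m^2 - 0.15*m - 0.62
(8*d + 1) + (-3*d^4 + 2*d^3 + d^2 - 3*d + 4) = -3*d^4 + 2*d^3 + d^2 + 5*d + 5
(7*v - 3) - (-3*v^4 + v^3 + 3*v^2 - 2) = 3*v^4 - v^3 - 3*v^2 + 7*v - 1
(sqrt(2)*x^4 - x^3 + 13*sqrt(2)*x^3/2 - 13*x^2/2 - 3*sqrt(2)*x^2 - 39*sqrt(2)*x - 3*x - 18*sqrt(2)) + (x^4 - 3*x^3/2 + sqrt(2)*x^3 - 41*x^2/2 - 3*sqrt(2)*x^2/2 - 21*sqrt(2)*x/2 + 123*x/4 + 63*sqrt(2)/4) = x^4 + sqrt(2)*x^4 - 5*x^3/2 + 15*sqrt(2)*x^3/2 - 27*x^2 - 9*sqrt(2)*x^2/2 - 99*sqrt(2)*x/2 + 111*x/4 - 9*sqrt(2)/4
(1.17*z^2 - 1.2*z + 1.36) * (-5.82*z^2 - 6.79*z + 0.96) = -6.8094*z^4 - 0.960299999999999*z^3 + 1.356*z^2 - 10.3864*z + 1.3056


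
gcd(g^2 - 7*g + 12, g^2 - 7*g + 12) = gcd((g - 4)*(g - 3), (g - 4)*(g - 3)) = g^2 - 7*g + 12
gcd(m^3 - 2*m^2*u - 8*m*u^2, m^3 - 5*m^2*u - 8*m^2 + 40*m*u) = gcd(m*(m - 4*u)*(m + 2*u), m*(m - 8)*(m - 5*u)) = m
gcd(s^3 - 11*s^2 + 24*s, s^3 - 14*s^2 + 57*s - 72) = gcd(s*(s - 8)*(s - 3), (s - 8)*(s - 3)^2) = s^2 - 11*s + 24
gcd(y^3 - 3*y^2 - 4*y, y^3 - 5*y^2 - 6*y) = y^2 + y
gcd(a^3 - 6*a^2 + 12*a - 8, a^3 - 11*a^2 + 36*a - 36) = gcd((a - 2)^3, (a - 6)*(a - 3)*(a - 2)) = a - 2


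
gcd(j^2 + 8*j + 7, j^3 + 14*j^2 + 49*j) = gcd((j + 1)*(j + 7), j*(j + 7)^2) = j + 7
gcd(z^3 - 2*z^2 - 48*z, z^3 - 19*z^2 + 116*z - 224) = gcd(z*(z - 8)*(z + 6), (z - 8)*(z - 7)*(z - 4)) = z - 8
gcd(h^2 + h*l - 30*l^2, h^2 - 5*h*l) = h - 5*l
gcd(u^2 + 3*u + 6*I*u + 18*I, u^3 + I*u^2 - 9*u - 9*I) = u + 3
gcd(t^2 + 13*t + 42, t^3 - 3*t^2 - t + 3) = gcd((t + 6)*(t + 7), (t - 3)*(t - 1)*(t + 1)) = 1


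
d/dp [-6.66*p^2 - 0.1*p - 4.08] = -13.32*p - 0.1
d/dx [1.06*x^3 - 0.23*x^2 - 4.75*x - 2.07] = 3.18*x^2 - 0.46*x - 4.75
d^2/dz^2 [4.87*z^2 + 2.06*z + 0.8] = 9.74000000000000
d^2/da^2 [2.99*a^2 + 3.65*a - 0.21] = 5.98000000000000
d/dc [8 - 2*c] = -2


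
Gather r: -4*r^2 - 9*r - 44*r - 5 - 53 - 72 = -4*r^2 - 53*r - 130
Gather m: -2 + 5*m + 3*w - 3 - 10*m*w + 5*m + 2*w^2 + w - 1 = m*(10 - 10*w) + 2*w^2 + 4*w - 6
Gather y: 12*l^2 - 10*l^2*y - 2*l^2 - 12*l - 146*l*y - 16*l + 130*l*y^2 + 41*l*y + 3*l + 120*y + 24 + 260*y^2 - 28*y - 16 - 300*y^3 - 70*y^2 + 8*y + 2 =10*l^2 - 25*l - 300*y^3 + y^2*(130*l + 190) + y*(-10*l^2 - 105*l + 100) + 10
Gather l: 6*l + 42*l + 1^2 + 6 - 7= 48*l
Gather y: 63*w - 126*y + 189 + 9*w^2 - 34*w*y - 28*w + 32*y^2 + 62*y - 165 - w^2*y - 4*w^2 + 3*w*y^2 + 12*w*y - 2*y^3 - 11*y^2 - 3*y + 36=5*w^2 + 35*w - 2*y^3 + y^2*(3*w + 21) + y*(-w^2 - 22*w - 67) + 60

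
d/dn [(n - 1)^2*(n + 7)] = (n - 1)*(3*n + 13)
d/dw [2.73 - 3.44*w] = -3.44000000000000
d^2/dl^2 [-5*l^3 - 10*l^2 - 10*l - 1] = -30*l - 20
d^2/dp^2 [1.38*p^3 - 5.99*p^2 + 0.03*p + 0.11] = 8.28*p - 11.98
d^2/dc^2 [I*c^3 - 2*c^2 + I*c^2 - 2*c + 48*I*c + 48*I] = 6*I*c - 4 + 2*I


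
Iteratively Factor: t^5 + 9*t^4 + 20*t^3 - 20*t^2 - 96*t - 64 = (t + 4)*(t^4 + 5*t^3 - 20*t - 16) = (t + 4)^2*(t^3 + t^2 - 4*t - 4) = (t - 2)*(t + 4)^2*(t^2 + 3*t + 2) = (t - 2)*(t + 2)*(t + 4)^2*(t + 1)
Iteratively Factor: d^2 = (d)*(d)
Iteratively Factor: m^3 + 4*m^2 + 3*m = (m)*(m^2 + 4*m + 3) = m*(m + 3)*(m + 1)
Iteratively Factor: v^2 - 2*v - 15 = (v - 5)*(v + 3)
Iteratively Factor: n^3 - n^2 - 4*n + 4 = (n - 1)*(n^2 - 4) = (n - 1)*(n + 2)*(n - 2)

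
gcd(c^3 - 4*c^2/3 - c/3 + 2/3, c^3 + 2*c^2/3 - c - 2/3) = c^2 - c/3 - 2/3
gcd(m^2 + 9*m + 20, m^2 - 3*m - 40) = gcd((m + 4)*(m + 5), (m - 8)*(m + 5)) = m + 5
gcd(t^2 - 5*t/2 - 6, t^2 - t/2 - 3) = t + 3/2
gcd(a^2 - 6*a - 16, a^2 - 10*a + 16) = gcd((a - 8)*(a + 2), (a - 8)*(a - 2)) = a - 8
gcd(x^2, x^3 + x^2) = x^2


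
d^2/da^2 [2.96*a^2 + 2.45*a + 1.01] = 5.92000000000000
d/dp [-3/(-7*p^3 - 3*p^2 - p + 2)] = 3*(-21*p^2 - 6*p - 1)/(7*p^3 + 3*p^2 + p - 2)^2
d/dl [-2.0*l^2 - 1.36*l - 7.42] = -4.0*l - 1.36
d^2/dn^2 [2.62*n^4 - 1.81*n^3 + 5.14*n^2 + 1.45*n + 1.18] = 31.44*n^2 - 10.86*n + 10.28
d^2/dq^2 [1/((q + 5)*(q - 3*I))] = 2*((q + 5)^2 + (q + 5)*(q - 3*I) + (q - 3*I)^2)/((q + 5)^3*(q - 3*I)^3)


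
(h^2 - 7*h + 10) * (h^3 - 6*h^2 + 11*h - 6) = h^5 - 13*h^4 + 63*h^3 - 143*h^2 + 152*h - 60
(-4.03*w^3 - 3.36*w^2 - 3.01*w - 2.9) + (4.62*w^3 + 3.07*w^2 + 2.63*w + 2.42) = 0.59*w^3 - 0.29*w^2 - 0.38*w - 0.48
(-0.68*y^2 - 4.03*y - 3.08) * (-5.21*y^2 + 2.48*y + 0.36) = 3.5428*y^4 + 19.3099*y^3 + 5.8076*y^2 - 9.0892*y - 1.1088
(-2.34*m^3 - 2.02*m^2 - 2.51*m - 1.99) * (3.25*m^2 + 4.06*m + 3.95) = -7.605*m^5 - 16.0654*m^4 - 25.6017*m^3 - 24.6371*m^2 - 17.9939*m - 7.8605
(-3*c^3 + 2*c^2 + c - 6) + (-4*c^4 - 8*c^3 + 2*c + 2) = -4*c^4 - 11*c^3 + 2*c^2 + 3*c - 4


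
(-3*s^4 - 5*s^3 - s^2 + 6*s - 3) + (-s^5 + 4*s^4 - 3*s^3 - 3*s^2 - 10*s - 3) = -s^5 + s^4 - 8*s^3 - 4*s^2 - 4*s - 6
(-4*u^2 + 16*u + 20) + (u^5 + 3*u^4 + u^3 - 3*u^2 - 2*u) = u^5 + 3*u^4 + u^3 - 7*u^2 + 14*u + 20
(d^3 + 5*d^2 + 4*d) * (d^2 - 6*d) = d^5 - d^4 - 26*d^3 - 24*d^2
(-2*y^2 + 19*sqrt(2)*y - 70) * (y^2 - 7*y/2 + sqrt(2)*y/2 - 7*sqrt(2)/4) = -2*y^4 + 7*y^3 + 18*sqrt(2)*y^3 - 63*sqrt(2)*y^2 - 51*y^2 - 35*sqrt(2)*y + 357*y/2 + 245*sqrt(2)/2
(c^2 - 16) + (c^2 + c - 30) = 2*c^2 + c - 46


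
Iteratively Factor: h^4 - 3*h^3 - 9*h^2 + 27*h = (h)*(h^3 - 3*h^2 - 9*h + 27) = h*(h + 3)*(h^2 - 6*h + 9) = h*(h - 3)*(h + 3)*(h - 3)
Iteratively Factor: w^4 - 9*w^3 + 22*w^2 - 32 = (w - 4)*(w^3 - 5*w^2 + 2*w + 8) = (w - 4)*(w + 1)*(w^2 - 6*w + 8) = (w - 4)*(w - 2)*(w + 1)*(w - 4)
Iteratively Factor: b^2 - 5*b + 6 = (b - 2)*(b - 3)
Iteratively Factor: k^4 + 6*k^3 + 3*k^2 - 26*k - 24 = (k - 2)*(k^3 + 8*k^2 + 19*k + 12) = (k - 2)*(k + 4)*(k^2 + 4*k + 3) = (k - 2)*(k + 3)*(k + 4)*(k + 1)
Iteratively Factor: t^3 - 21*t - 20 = (t + 1)*(t^2 - t - 20) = (t - 5)*(t + 1)*(t + 4)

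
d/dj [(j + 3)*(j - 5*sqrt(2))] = 2*j - 5*sqrt(2) + 3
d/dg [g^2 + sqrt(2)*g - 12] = 2*g + sqrt(2)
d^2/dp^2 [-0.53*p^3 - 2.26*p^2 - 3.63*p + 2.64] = -3.18*p - 4.52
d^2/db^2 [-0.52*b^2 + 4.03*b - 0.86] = -1.04000000000000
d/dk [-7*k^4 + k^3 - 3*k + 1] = -28*k^3 + 3*k^2 - 3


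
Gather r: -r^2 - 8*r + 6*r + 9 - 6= -r^2 - 2*r + 3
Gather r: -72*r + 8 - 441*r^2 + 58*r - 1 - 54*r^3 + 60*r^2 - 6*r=-54*r^3 - 381*r^2 - 20*r + 7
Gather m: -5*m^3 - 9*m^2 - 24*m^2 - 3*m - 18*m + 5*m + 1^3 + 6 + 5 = -5*m^3 - 33*m^2 - 16*m + 12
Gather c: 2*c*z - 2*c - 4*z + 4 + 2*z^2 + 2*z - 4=c*(2*z - 2) + 2*z^2 - 2*z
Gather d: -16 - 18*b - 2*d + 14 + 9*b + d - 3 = -9*b - d - 5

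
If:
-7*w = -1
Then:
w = 1/7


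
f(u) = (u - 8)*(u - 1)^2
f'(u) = (u - 8)*(2*u - 2) + (u - 1)^2 = (u - 1)*(3*u - 17)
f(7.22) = -30.18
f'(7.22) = 28.99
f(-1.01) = -36.40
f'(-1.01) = 40.26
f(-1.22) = -45.44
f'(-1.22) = 45.87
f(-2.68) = -144.63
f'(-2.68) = 92.15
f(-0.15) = -10.78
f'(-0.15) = 20.07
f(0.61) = -1.12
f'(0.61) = 5.92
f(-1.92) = -84.58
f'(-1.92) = 66.46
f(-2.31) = -112.96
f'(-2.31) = 79.21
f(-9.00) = -1700.00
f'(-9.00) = 440.00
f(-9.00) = -1700.00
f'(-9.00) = 440.00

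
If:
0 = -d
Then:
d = 0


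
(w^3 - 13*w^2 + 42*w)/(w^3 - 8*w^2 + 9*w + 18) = w*(w - 7)/(w^2 - 2*w - 3)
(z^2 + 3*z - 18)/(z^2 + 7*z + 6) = (z - 3)/(z + 1)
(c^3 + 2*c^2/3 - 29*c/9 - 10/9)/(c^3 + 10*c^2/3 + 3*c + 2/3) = (c - 5/3)/(c + 1)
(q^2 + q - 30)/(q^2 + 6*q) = (q - 5)/q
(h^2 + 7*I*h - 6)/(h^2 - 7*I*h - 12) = (-h^2 - 7*I*h + 6)/(-h^2 + 7*I*h + 12)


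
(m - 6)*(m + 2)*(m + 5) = m^3 + m^2 - 32*m - 60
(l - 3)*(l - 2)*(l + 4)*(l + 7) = l^4 + 6*l^3 - 21*l^2 - 74*l + 168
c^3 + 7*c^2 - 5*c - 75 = (c - 3)*(c + 5)^2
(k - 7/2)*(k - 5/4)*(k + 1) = k^3 - 15*k^2/4 - 3*k/8 + 35/8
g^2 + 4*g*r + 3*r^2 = (g + r)*(g + 3*r)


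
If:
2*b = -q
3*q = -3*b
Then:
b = 0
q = 0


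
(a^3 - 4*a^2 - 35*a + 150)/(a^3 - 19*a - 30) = (a^2 + a - 30)/(a^2 + 5*a + 6)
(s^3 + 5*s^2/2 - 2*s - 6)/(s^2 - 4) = (s^2 + s/2 - 3)/(s - 2)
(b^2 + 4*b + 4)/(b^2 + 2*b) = (b + 2)/b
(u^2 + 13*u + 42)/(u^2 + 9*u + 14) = (u + 6)/(u + 2)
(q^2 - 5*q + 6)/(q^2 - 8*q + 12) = (q - 3)/(q - 6)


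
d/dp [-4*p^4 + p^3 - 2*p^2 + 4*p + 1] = -16*p^3 + 3*p^2 - 4*p + 4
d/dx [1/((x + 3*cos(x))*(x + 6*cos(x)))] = (9*x*sin(x) - 2*x + 18*sin(2*x) - 9*cos(x))/((x + 3*cos(x))^2*(x + 6*cos(x))^2)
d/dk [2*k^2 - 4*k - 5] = 4*k - 4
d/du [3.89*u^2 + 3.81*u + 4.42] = 7.78*u + 3.81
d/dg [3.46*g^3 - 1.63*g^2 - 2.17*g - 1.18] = 10.38*g^2 - 3.26*g - 2.17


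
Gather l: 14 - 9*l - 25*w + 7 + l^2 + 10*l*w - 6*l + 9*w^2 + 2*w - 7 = l^2 + l*(10*w - 15) + 9*w^2 - 23*w + 14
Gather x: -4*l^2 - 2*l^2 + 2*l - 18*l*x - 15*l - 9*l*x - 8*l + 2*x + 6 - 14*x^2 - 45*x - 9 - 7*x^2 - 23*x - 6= -6*l^2 - 21*l - 21*x^2 + x*(-27*l - 66) - 9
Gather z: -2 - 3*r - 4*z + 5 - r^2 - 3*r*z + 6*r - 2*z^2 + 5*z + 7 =-r^2 + 3*r - 2*z^2 + z*(1 - 3*r) + 10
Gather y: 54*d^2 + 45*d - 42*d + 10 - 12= 54*d^2 + 3*d - 2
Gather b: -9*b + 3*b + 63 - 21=42 - 6*b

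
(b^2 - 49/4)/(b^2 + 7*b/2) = (b - 7/2)/b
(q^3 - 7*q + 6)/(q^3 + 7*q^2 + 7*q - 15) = (q - 2)/(q + 5)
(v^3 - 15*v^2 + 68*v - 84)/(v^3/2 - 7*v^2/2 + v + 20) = 2*(v^3 - 15*v^2 + 68*v - 84)/(v^3 - 7*v^2 + 2*v + 40)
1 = 1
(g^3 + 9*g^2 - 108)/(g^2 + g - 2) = (g^3 + 9*g^2 - 108)/(g^2 + g - 2)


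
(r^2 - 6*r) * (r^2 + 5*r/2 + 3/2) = r^4 - 7*r^3/2 - 27*r^2/2 - 9*r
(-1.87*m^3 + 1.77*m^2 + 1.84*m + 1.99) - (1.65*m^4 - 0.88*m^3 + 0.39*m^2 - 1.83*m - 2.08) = -1.65*m^4 - 0.99*m^3 + 1.38*m^2 + 3.67*m + 4.07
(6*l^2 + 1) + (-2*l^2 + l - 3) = 4*l^2 + l - 2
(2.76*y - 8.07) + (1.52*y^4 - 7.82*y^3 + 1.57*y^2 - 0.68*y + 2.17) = 1.52*y^4 - 7.82*y^3 + 1.57*y^2 + 2.08*y - 5.9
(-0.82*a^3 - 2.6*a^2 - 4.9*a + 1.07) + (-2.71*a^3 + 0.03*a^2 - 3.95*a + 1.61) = -3.53*a^3 - 2.57*a^2 - 8.85*a + 2.68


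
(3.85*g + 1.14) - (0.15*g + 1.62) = 3.7*g - 0.48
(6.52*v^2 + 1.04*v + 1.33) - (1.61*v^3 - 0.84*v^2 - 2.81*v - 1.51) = -1.61*v^3 + 7.36*v^2 + 3.85*v + 2.84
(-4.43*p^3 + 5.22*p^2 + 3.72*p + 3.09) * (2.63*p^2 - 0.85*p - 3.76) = -11.6509*p^5 + 17.4941*p^4 + 22.0034*p^3 - 14.6625*p^2 - 16.6137*p - 11.6184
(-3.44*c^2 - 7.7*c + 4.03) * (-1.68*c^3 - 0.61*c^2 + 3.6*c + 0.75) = 5.7792*c^5 + 15.0344*c^4 - 14.4574*c^3 - 32.7583*c^2 + 8.733*c + 3.0225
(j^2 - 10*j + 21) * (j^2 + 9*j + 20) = j^4 - j^3 - 49*j^2 - 11*j + 420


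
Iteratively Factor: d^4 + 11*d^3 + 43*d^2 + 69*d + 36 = (d + 3)*(d^3 + 8*d^2 + 19*d + 12) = (d + 3)*(d + 4)*(d^2 + 4*d + 3) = (d + 1)*(d + 3)*(d + 4)*(d + 3)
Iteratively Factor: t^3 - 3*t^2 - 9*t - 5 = (t + 1)*(t^2 - 4*t - 5) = (t - 5)*(t + 1)*(t + 1)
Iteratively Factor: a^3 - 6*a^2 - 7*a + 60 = (a - 5)*(a^2 - a - 12) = (a - 5)*(a - 4)*(a + 3)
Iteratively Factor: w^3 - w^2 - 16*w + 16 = (w + 4)*(w^2 - 5*w + 4) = (w - 1)*(w + 4)*(w - 4)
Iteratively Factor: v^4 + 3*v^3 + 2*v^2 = (v)*(v^3 + 3*v^2 + 2*v) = v*(v + 1)*(v^2 + 2*v) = v*(v + 1)*(v + 2)*(v)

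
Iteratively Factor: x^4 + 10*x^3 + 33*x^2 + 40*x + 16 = (x + 1)*(x^3 + 9*x^2 + 24*x + 16) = (x + 1)^2*(x^2 + 8*x + 16) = (x + 1)^2*(x + 4)*(x + 4)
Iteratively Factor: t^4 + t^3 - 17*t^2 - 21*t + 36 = (t + 3)*(t^3 - 2*t^2 - 11*t + 12) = (t - 1)*(t + 3)*(t^2 - t - 12) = (t - 1)*(t + 3)^2*(t - 4)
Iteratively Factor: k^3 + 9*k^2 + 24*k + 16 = (k + 4)*(k^2 + 5*k + 4) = (k + 4)^2*(k + 1)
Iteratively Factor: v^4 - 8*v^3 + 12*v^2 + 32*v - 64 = (v - 4)*(v^3 - 4*v^2 - 4*v + 16) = (v - 4)*(v - 2)*(v^2 - 2*v - 8) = (v - 4)*(v - 2)*(v + 2)*(v - 4)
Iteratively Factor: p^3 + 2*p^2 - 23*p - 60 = (p + 3)*(p^2 - p - 20) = (p - 5)*(p + 3)*(p + 4)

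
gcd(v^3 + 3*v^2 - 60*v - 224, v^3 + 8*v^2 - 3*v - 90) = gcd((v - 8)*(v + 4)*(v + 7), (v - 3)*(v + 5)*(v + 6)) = 1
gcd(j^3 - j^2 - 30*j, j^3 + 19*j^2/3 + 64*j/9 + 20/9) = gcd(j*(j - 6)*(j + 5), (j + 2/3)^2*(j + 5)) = j + 5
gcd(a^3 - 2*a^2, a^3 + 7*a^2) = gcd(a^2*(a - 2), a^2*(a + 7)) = a^2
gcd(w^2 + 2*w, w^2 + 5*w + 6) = w + 2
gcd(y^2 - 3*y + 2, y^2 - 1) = y - 1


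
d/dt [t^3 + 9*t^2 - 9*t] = 3*t^2 + 18*t - 9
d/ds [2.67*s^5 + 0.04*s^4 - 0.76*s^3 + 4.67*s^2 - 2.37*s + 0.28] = 13.35*s^4 + 0.16*s^3 - 2.28*s^2 + 9.34*s - 2.37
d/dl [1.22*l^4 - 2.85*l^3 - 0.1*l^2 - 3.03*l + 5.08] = 4.88*l^3 - 8.55*l^2 - 0.2*l - 3.03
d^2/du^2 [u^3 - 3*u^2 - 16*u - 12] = 6*u - 6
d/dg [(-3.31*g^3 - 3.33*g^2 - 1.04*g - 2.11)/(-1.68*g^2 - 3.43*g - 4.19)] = (5.5608*g^4 + 22.7066*g^3 + 51.2814*g^2 + 20.8158*g - 2.8797)/(2.8224*g^4 + 11.5248*g^3 + 25.8433*g^2 + 28.7434*g + 17.5561)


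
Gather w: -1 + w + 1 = w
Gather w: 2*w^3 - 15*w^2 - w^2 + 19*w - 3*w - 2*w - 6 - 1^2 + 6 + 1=2*w^3 - 16*w^2 + 14*w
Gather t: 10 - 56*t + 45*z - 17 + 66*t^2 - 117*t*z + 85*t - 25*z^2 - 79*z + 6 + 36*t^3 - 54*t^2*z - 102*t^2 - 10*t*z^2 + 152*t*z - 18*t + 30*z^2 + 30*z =36*t^3 + t^2*(-54*z - 36) + t*(-10*z^2 + 35*z + 11) + 5*z^2 - 4*z - 1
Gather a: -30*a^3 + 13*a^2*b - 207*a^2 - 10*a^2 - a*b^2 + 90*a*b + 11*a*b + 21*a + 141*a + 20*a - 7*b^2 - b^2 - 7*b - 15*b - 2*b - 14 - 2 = -30*a^3 + a^2*(13*b - 217) + a*(-b^2 + 101*b + 182) - 8*b^2 - 24*b - 16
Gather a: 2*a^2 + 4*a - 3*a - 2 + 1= 2*a^2 + a - 1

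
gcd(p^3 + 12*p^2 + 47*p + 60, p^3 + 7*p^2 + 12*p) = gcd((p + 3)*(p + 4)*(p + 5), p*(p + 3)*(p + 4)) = p^2 + 7*p + 12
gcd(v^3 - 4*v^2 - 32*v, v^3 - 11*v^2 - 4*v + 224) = v^2 - 4*v - 32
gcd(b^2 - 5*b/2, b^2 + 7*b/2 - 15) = b - 5/2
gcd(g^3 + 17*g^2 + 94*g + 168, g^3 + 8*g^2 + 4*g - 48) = g^2 + 10*g + 24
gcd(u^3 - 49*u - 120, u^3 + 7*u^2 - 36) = u + 3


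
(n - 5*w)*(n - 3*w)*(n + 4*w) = n^3 - 4*n^2*w - 17*n*w^2 + 60*w^3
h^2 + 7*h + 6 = (h + 1)*(h + 6)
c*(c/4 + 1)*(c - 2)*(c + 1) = c^4/4 + 3*c^3/4 - 3*c^2/2 - 2*c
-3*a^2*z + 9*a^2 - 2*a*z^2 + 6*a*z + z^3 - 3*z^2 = (-3*a + z)*(a + z)*(z - 3)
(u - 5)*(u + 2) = u^2 - 3*u - 10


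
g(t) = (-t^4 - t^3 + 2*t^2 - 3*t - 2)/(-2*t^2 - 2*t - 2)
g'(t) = (4*t + 2)*(-t^4 - t^3 + 2*t^2 - 3*t - 2)/(-2*t^2 - 2*t - 2)^2 + (-4*t^3 - 3*t^2 + 4*t - 3)/(-2*t^2 - 2*t - 2) = (t^5 + 2*t^4 + 3*t^3 - t^2 - 4*t + 1/2)/(t^4 + 2*t^3 + 3*t^2 + 2*t + 1)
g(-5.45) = 12.80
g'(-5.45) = -5.55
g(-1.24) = -1.67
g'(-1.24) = -0.00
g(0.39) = 0.96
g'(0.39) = -0.41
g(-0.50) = -0.04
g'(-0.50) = 3.50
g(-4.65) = 8.67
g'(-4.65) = -4.78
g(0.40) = 0.95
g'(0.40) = -0.41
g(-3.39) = 3.40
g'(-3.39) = -3.60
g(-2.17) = -0.28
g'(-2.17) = -2.39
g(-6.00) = 16.00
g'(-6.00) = -6.08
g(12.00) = 70.75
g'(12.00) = 11.98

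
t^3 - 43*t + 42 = (t - 6)*(t - 1)*(t + 7)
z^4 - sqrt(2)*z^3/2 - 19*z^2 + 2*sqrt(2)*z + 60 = (z - 2)*(z + 2)*(z - 3*sqrt(2))*(z + 5*sqrt(2)/2)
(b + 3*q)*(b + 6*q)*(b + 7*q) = b^3 + 16*b^2*q + 81*b*q^2 + 126*q^3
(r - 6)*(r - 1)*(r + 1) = r^3 - 6*r^2 - r + 6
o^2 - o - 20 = (o - 5)*(o + 4)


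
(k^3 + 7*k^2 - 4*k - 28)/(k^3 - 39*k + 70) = (k + 2)/(k - 5)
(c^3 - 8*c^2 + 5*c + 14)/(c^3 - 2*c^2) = 1 - 6/c - 7/c^2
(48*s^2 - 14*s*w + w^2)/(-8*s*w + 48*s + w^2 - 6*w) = (-6*s + w)/(w - 6)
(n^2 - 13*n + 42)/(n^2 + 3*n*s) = (n^2 - 13*n + 42)/(n*(n + 3*s))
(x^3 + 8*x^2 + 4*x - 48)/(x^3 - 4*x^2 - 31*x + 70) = (x^2 + 10*x + 24)/(x^2 - 2*x - 35)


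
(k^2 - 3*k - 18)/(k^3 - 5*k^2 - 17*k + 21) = (k - 6)/(k^2 - 8*k + 7)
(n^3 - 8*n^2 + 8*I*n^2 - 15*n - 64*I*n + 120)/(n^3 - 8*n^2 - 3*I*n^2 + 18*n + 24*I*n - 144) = (n + 5*I)/(n - 6*I)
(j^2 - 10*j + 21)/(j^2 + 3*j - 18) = (j - 7)/(j + 6)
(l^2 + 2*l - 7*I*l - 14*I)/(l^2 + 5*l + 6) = (l - 7*I)/(l + 3)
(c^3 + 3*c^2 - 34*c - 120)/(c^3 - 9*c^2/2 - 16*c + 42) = 2*(c^2 + 9*c + 20)/(2*c^2 + 3*c - 14)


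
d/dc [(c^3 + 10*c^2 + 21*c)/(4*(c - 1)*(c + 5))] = (c^4 + 8*c^3 + 4*c^2 - 100*c - 105)/(4*(c^4 + 8*c^3 + 6*c^2 - 40*c + 25))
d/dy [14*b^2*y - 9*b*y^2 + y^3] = 14*b^2 - 18*b*y + 3*y^2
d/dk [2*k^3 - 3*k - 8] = 6*k^2 - 3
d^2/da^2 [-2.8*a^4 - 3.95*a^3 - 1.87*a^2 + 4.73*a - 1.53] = -33.6*a^2 - 23.7*a - 3.74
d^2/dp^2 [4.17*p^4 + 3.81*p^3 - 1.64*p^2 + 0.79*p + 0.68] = 50.04*p^2 + 22.86*p - 3.28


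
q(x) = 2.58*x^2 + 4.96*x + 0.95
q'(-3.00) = -10.52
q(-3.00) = 9.29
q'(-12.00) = -56.96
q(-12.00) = 312.95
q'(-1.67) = -3.66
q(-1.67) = -0.14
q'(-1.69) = -3.76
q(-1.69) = -0.06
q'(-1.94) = -5.05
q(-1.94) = 1.04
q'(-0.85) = 0.57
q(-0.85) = -1.40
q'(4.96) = 30.55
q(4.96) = 89.02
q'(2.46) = 17.65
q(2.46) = 28.76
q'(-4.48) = -18.16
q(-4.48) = 30.51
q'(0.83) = 9.24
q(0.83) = 6.84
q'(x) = 5.16*x + 4.96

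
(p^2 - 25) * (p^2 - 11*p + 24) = p^4 - 11*p^3 - p^2 + 275*p - 600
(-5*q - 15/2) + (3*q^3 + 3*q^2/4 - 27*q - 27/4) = 3*q^3 + 3*q^2/4 - 32*q - 57/4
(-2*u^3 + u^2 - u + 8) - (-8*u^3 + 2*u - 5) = 6*u^3 + u^2 - 3*u + 13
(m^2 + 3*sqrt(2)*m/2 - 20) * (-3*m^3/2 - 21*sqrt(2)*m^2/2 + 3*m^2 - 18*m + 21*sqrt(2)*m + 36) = -3*m^5/2 - 51*sqrt(2)*m^4/4 + 3*m^4 - 39*m^3/2 + 51*sqrt(2)*m^3/2 + 39*m^2 + 183*sqrt(2)*m^2 - 366*sqrt(2)*m + 360*m - 720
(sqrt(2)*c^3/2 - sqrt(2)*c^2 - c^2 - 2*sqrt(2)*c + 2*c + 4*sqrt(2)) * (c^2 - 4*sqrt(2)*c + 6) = sqrt(2)*c^5/2 - 5*c^4 - sqrt(2)*c^4 + 5*sqrt(2)*c^3 + 10*c^3 - 10*sqrt(2)*c^2 + 10*c^2 - 20*c - 12*sqrt(2)*c + 24*sqrt(2)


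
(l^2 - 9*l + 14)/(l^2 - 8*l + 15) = (l^2 - 9*l + 14)/(l^2 - 8*l + 15)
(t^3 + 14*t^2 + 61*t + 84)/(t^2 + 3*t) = t + 11 + 28/t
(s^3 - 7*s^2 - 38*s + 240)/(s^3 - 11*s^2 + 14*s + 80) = (s + 6)/(s + 2)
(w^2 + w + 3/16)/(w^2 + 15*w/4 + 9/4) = (w + 1/4)/(w + 3)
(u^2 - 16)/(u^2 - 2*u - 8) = (u + 4)/(u + 2)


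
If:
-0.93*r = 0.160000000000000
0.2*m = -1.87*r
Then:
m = 1.61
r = -0.17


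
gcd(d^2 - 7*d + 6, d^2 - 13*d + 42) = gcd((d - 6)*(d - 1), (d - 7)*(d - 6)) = d - 6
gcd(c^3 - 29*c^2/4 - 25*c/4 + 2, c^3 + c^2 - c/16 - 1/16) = c^2 + 3*c/4 - 1/4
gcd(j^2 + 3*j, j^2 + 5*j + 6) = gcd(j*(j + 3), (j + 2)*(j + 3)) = j + 3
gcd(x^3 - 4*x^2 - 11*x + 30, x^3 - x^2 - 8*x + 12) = x^2 + x - 6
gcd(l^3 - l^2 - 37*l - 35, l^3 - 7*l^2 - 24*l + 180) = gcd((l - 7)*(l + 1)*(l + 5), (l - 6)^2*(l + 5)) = l + 5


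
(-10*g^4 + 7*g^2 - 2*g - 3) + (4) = -10*g^4 + 7*g^2 - 2*g + 1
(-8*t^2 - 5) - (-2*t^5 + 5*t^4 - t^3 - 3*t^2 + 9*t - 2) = 2*t^5 - 5*t^4 + t^3 - 5*t^2 - 9*t - 3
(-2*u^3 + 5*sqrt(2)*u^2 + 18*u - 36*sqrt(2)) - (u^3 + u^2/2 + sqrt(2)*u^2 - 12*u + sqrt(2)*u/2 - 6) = -3*u^3 - u^2/2 + 4*sqrt(2)*u^2 - sqrt(2)*u/2 + 30*u - 36*sqrt(2) + 6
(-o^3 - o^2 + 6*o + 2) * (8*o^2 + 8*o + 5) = -8*o^5 - 16*o^4 + 35*o^3 + 59*o^2 + 46*o + 10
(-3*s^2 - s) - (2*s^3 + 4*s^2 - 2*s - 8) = -2*s^3 - 7*s^2 + s + 8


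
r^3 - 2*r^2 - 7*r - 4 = (r - 4)*(r + 1)^2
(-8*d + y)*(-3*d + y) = 24*d^2 - 11*d*y + y^2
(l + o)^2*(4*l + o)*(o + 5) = 4*l^3*o + 20*l^3 + 9*l^2*o^2 + 45*l^2*o + 6*l*o^3 + 30*l*o^2 + o^4 + 5*o^3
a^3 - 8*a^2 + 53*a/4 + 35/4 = (a - 5)*(a - 7/2)*(a + 1/2)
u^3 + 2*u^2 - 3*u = u*(u - 1)*(u + 3)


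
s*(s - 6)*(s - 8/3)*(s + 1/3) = s^4 - 25*s^3/3 + 118*s^2/9 + 16*s/3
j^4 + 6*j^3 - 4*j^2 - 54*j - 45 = (j - 3)*(j + 1)*(j + 3)*(j + 5)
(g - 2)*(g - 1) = g^2 - 3*g + 2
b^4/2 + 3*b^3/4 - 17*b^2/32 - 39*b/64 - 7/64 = (b/2 + 1/4)*(b - 1)*(b + 1/4)*(b + 7/4)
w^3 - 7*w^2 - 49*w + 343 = (w - 7)^2*(w + 7)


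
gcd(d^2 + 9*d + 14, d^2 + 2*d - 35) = d + 7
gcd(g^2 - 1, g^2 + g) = g + 1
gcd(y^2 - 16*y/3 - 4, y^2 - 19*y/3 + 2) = y - 6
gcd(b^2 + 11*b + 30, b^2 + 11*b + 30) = b^2 + 11*b + 30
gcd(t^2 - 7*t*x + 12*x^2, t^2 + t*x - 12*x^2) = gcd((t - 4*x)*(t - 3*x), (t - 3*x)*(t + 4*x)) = -t + 3*x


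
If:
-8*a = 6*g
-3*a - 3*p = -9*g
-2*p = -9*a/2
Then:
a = 0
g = 0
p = 0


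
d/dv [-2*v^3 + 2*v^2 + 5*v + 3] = -6*v^2 + 4*v + 5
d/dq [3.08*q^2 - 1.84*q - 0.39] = 6.16*q - 1.84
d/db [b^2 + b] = 2*b + 1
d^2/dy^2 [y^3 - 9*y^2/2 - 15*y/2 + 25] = 6*y - 9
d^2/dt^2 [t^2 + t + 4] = 2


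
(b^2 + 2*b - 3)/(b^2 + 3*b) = (b - 1)/b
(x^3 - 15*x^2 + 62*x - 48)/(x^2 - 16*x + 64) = (x^2 - 7*x + 6)/(x - 8)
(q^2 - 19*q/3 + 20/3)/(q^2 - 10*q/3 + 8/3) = (q - 5)/(q - 2)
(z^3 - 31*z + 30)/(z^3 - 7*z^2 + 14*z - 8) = (z^2 + z - 30)/(z^2 - 6*z + 8)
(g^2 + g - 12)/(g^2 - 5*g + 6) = (g + 4)/(g - 2)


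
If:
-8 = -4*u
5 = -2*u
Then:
No Solution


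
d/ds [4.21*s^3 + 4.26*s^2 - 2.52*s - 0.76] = 12.63*s^2 + 8.52*s - 2.52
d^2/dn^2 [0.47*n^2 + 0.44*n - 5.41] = 0.940000000000000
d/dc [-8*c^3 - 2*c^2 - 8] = 4*c*(-6*c - 1)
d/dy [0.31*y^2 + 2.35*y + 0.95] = 0.62*y + 2.35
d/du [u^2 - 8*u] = 2*u - 8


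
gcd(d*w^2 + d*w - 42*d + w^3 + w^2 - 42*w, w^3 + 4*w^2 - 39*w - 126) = w^2 + w - 42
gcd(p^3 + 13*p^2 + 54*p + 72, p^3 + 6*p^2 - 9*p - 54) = p^2 + 9*p + 18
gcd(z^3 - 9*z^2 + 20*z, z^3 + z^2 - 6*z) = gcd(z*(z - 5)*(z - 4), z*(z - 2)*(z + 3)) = z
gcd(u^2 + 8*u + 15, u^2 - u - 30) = u + 5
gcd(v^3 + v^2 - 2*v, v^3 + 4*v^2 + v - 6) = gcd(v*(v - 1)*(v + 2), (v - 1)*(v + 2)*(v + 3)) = v^2 + v - 2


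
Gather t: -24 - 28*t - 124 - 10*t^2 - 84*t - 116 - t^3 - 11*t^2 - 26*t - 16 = -t^3 - 21*t^2 - 138*t - 280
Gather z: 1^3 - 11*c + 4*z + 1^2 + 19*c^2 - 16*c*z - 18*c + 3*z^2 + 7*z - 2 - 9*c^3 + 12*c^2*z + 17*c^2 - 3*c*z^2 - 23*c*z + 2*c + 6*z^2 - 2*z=-9*c^3 + 36*c^2 - 27*c + z^2*(9 - 3*c) + z*(12*c^2 - 39*c + 9)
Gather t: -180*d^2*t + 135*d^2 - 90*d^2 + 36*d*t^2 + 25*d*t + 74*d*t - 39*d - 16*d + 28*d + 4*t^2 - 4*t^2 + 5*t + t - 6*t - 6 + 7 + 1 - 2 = 45*d^2 + 36*d*t^2 - 27*d + t*(-180*d^2 + 99*d)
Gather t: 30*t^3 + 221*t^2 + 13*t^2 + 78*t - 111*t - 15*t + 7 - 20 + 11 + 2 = 30*t^3 + 234*t^2 - 48*t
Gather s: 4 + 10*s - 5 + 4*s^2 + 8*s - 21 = 4*s^2 + 18*s - 22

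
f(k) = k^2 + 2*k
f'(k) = 2*k + 2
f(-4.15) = 8.92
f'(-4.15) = -6.30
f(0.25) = 0.56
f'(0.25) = 2.50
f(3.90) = 23.01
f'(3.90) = 9.80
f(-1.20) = -0.96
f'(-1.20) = -0.40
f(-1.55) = -0.70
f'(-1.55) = -1.10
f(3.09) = 15.73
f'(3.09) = 8.18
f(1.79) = 6.78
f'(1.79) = 5.58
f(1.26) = 4.11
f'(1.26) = 4.52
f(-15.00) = 195.00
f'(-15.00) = -28.00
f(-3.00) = 3.00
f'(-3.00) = -4.00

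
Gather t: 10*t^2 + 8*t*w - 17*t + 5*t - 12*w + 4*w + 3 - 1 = 10*t^2 + t*(8*w - 12) - 8*w + 2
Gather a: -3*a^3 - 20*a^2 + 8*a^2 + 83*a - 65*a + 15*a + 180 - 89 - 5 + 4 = -3*a^3 - 12*a^2 + 33*a + 90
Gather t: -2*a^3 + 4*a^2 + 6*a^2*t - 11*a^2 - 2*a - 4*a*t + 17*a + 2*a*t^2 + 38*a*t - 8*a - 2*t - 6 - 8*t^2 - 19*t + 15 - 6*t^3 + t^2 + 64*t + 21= -2*a^3 - 7*a^2 + 7*a - 6*t^3 + t^2*(2*a - 7) + t*(6*a^2 + 34*a + 43) + 30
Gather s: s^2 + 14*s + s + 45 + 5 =s^2 + 15*s + 50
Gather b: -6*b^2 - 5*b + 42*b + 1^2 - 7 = -6*b^2 + 37*b - 6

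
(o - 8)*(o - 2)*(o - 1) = o^3 - 11*o^2 + 26*o - 16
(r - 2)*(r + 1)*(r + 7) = r^3 + 6*r^2 - 9*r - 14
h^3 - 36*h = h*(h - 6)*(h + 6)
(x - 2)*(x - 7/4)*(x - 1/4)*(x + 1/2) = x^4 - 7*x^3/2 + 39*x^2/16 + 43*x/32 - 7/16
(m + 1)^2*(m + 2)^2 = m^4 + 6*m^3 + 13*m^2 + 12*m + 4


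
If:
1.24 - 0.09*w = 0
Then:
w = 13.78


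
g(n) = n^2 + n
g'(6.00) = 13.00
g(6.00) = 42.00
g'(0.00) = 1.00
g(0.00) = 0.00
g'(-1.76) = -2.52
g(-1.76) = 1.34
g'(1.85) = 4.70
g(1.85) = 5.27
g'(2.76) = 6.52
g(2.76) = 10.38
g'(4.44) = 9.88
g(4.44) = 24.15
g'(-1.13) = -1.26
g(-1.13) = 0.15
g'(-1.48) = -1.96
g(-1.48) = 0.71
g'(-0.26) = 0.48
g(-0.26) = -0.19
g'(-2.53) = -4.06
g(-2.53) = 3.87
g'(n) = 2*n + 1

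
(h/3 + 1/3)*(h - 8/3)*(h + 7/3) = h^3/3 + 2*h^2/9 - 59*h/27 - 56/27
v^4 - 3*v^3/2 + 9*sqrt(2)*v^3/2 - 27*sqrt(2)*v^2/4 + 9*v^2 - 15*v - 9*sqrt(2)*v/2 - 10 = (v - 2)*(v + 1/2)*(v + 2*sqrt(2))*(v + 5*sqrt(2)/2)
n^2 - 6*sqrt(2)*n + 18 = (n - 3*sqrt(2))^2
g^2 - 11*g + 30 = (g - 6)*(g - 5)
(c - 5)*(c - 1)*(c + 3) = c^3 - 3*c^2 - 13*c + 15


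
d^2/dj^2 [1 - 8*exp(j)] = -8*exp(j)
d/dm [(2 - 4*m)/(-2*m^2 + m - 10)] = 2*(-4*m^2 + 4*m + 19)/(4*m^4 - 4*m^3 + 41*m^2 - 20*m + 100)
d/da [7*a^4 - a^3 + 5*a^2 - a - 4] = 28*a^3 - 3*a^2 + 10*a - 1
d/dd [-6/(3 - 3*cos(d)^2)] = 4*cos(d)/sin(d)^3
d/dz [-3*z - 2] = -3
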